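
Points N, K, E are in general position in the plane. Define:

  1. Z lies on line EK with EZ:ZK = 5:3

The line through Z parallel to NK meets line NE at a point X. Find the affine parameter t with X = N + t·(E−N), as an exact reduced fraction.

Choose coordinates N = (0, 0), K = (1, 0), E = (0, 1).
1. Z lies on line EK with EZ:ZK = 5:3 ⇒ Z = (5/8, 3/8)
through Z parallel to NK: direction (1, 0); meets NE at X = (0, 3/8)
X = N + t·(E−N) with t = 3/8

t = 3/8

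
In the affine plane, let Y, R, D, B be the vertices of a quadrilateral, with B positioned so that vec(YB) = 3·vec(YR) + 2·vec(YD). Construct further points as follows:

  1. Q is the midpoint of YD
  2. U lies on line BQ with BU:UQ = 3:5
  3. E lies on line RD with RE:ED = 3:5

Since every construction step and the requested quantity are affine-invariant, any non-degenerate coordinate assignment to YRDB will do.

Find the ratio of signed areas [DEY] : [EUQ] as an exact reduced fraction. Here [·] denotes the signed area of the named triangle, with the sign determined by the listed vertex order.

[DEY]:[EUQ] = -16/21

Set Y = (0, 0), R = (1, 0), D = (0, 1), B = (3, 2); any affine frame gives the same invariant.
1. Q is the midpoint of YD ⇒ Q = (0, 1/2)
2. U lies on line BQ with BU:UQ = 3:5 ⇒ U = (15/8, 23/16)
3. E lies on line RD with RE:ED = 3:5 ⇒ E = (5/8, 3/8)
2·[DEY] = -5/8, 2·[EUQ] = 105/128
[DEY]:[EUQ] = -5/8:105/128 = -16/21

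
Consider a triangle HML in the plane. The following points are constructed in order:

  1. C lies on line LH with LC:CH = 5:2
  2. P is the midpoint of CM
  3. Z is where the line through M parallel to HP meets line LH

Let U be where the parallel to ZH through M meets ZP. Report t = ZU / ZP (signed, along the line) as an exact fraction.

Work in coordinates with H = (0, 0), M = (1, 0), L = (0, 1).
1. C lies on line LH with LC:CH = 5:2 ⇒ C = (0, 2/7)
2. P is the midpoint of CM ⇒ P = (1/2, 1/7)
3. Z is where the line through M parallel to HP meets line LH ⇒ Z = (0, -2/7)
through M parallel to ZH: direction (0, 2/7); meets ZP at U = (1, 4/7)
U = Z + t·(P−Z) with t = 2

t = 2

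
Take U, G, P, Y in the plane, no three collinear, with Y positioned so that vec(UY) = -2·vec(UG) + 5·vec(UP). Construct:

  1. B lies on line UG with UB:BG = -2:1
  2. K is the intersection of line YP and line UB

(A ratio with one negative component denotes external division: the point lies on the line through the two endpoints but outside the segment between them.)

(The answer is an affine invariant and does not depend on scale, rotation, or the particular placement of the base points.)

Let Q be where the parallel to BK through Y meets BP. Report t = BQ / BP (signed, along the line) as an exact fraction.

t = 5

Set U = (0, 0), G = (1, 0), P = (0, 1), Y = (-2, 5); any affine frame gives the same invariant.
1. B lies on line UG with UB:BG = -2:1 ⇒ B = (2, 0)
2. K is the intersection of line YP and line UB ⇒ K = (1/2, 0)
through Y parallel to BK: direction (-3/2, 0); meets BP at Q = (-8, 5)
Q = B + t·(P−B) with t = 5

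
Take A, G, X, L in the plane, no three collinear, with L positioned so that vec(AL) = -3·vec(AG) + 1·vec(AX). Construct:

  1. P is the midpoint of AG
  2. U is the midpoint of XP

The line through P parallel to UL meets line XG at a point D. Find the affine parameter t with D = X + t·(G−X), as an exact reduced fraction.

Work in coordinates with A = (0, 0), G = (1, 0), X = (0, 1), L = (-3, 1).
1. P is the midpoint of AG ⇒ P = (1/2, 0)
2. U is the midpoint of XP ⇒ U = (1/4, 1/2)
through P parallel to UL: direction (-13/4, 1/2); meets XG at D = (12/11, -1/11)
D = X + t·(G−X) with t = 12/11

t = 12/11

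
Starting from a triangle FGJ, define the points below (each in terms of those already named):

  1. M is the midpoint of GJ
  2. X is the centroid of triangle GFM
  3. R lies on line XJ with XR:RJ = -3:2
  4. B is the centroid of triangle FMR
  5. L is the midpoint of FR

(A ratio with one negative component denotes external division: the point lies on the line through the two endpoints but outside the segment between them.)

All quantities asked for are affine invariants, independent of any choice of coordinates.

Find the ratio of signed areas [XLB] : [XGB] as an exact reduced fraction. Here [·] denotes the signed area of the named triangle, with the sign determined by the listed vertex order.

Set F = (0, 0), G = (1, 0), J = (0, 1); any affine frame gives the same invariant.
1. M is the midpoint of GJ ⇒ M = (1/2, 1/2)
2. X is the centroid of triangle GFM ⇒ X = (1/2, 1/6)
3. R lies on line XJ with XR:RJ = -3:2 ⇒ R = (-1, 8/3)
4. B is the centroid of triangle FMR ⇒ B = (-1/6, 19/18)
5. L is the midpoint of FR ⇒ L = (-1/2, 4/3)
2·[XLB] = -1/9, 2·[XGB] = 1/3
[XLB]:[XGB] = -1/9:1/3 = -1/3

[XLB]:[XGB] = -1/3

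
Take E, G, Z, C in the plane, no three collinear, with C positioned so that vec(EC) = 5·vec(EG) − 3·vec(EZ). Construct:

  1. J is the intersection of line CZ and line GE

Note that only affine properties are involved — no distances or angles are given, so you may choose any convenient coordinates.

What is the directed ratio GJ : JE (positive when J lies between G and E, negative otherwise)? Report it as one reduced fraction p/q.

GJ:JE = -1/5

Choose coordinates E = (0, 0), G = (1, 0), Z = (0, 1), C = (5, -3).
1. J is the intersection of line CZ and line GE ⇒ J = (5/4, 0)
J = G + t·(E−G) with t = -1/4, so GJ:JE = t:(1−t) = -1/4:5/4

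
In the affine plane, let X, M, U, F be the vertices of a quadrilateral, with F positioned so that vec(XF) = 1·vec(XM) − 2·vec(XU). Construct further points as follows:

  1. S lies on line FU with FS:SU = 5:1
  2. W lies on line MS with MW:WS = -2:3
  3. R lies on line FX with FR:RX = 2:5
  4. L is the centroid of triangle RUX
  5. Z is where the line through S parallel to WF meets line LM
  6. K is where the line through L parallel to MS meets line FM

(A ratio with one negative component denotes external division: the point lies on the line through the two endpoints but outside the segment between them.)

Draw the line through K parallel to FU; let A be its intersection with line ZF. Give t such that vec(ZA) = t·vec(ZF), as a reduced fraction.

t = 56/45

Work in coordinates with X = (0, 0), M = (1, 0), U = (0, 1), F = (1, -2).
1. S lies on line FU with FS:SU = 5:1 ⇒ S = (1/6, 1/2)
2. W lies on line MS with MW:WS = -2:3 ⇒ W = (8/3, -1)
3. R lies on line FX with FR:RX = 2:5 ⇒ R = (5/7, -10/7)
4. L is the centroid of triangle RUX ⇒ L = (5/21, -1/7)
5. Z is where the line through S parallel to WF meets line LM ⇒ Z = (-47/33, -5/11)
6. K is where the line through L parallel to MS meets line FM ⇒ K = (1, -3/5)
through K parallel to FU: direction (-1, 3); meets ZF at A = (43/27, -107/45)
A = Z + t·(F−Z) with t = 56/45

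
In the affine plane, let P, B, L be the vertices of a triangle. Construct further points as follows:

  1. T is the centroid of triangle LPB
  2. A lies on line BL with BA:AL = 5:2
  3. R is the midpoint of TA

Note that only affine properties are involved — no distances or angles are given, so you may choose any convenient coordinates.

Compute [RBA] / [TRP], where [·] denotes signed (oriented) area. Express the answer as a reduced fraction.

Choose coordinates P = (0, 0), B = (1, 0), L = (0, 1).
1. T is the centroid of triangle LPB ⇒ T = (1/3, 1/3)
2. A lies on line BL with BA:AL = 5:2 ⇒ A = (2/7, 5/7)
3. R is the midpoint of TA ⇒ R = (13/42, 11/21)
2·[RBA] = 5/42, 2·[TRP] = 1/14
[RBA]:[TRP] = 5/42:1/14 = 5/3

[RBA]:[TRP] = 5/3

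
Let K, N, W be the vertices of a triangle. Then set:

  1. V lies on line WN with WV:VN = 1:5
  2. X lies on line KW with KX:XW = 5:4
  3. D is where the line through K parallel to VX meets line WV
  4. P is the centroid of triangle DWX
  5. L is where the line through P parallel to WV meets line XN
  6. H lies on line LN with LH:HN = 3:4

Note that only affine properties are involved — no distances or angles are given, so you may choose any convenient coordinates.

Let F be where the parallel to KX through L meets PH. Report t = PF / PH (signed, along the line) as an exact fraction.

t = 91/115

Work in coordinates with K = (0, 0), N = (1, 0), W = (0, 1).
1. V lies on line WN with WV:VN = 1:5 ⇒ V = (1/6, 5/6)
2. X lies on line KW with KX:XW = 5:4 ⇒ X = (0, 5/9)
3. D is where the line through K parallel to VX meets line WV ⇒ D = (3/8, 5/8)
4. P is the centroid of triangle DWX ⇒ P = (1/8, 157/216)
5. L is where the line through P parallel to WV meets line XN ⇒ L = (2/3, 5/27)
6. H lies on line LN with LH:HN = 3:4 ⇒ H = (17/21, 20/189)
through L parallel to KX: direction (0, 5/9); meets PH at F = (2/3, 731/3105)
F = P + t·(H−P) with t = 91/115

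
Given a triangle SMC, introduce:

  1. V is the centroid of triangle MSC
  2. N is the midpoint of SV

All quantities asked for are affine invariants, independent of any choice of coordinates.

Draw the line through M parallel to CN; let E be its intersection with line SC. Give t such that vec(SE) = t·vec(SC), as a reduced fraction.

Work in coordinates with S = (0, 0), M = (1, 0), C = (0, 1).
1. V is the centroid of triangle MSC ⇒ V = (1/3, 1/3)
2. N is the midpoint of SV ⇒ N = (1/6, 1/6)
through M parallel to CN: direction (1/6, -5/6); meets SC at E = (0, 5)
E = S + t·(C−S) with t = 5

t = 5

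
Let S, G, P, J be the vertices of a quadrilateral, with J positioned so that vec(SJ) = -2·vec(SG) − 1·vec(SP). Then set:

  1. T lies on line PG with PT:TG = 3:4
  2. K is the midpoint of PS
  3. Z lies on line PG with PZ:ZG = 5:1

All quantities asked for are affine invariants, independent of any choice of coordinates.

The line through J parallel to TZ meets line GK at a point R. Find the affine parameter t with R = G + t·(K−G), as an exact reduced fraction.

Assign S = (0, 0), G = (1, 0), P = (0, 1), J = (-2, -1) — the answer is frame-independent, so this choice is without loss of generality.
1. T lies on line PG with PT:TG = 3:4 ⇒ T = (3/7, 4/7)
2. K is the midpoint of PS ⇒ K = (0, 1/2)
3. Z lies on line PG with PZ:ZG = 5:1 ⇒ Z = (5/6, 1/6)
through J parallel to TZ: direction (17/42, -17/42); meets GK at R = (-7, 4)
R = G + t·(K−G) with t = 8

t = 8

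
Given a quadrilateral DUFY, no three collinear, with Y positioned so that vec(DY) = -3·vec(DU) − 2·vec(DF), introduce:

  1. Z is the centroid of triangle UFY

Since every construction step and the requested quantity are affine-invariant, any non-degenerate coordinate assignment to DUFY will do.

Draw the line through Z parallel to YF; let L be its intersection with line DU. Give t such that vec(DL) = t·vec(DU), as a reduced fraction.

t = -1/3

Set D = (0, 0), U = (1, 0), F = (0, 1), Y = (-3, -2); any affine frame gives the same invariant.
1. Z is the centroid of triangle UFY ⇒ Z = (-2/3, -1/3)
through Z parallel to YF: direction (3, 3); meets DU at L = (-1/3, 0)
L = D + t·(U−D) with t = -1/3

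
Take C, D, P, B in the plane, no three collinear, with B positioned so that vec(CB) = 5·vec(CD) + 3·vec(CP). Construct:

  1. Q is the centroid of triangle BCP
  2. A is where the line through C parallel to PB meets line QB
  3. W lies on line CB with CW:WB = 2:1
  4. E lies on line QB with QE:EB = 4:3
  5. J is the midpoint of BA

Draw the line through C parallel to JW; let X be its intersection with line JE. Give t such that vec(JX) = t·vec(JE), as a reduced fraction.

Assign C = (0, 0), D = (1, 0), P = (0, 1), B = (5, 3) — the answer is frame-independent, so this choice is without loss of generality.
1. Q is the centroid of triangle BCP ⇒ Q = (5/3, 4/3)
2. A is where the line through C parallel to PB meets line QB ⇒ A = (-5, -2)
3. W lies on line CB with CW:WB = 2:1 ⇒ W = (10/3, 2)
4. E lies on line QB with QE:EB = 4:3 ⇒ E = (25/7, 16/7)
5. J is the midpoint of BA ⇒ J = (0, 1/2)
through C parallel to JW: direction (10/3, 3/2); meets JE at X = (-10, -9/2)
X = J + t·(E−J) with t = -14/5

t = -14/5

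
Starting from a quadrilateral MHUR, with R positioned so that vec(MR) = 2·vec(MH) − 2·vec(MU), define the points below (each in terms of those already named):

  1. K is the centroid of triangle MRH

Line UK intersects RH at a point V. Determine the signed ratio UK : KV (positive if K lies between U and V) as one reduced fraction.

UK:KV = 1/2

Choose coordinates M = (0, 0), H = (1, 0), U = (0, 1), R = (2, -2).
1. K is the centroid of triangle MRH ⇒ K = (1, -2/3)
line UK meets RH at V = (3, -4)
K = U + t·(V−U) with t = 1/3, so UK:KV = 1/3:2/3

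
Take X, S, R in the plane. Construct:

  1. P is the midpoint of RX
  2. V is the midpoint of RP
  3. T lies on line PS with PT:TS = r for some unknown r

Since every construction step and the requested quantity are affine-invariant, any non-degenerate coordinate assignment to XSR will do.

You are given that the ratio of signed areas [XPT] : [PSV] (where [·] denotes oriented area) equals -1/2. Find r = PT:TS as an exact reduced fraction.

Work in coordinates with X = (0, 0), S = (1, 0), R = (0, 1).
1. P is the midpoint of RX ⇒ P = (0, 1/2)
2. V is the midpoint of RP ⇒ V = (0, 3/4)
3. With PT:TS = r, write λ = r/(r+1) so T = P + λ·(S−P); T is affine-linear in λ
Every point depending on T is an affine combination of T and λ-independent points, so each such coordinate is linear in λ; the λ² term in each signed area is a multiple of (S−P)×(S−P) = 0, so 2·[XPT] and 2·[PSV] are each linear in λ. Evaluating at λ=0 and λ=1:
  2·[XPT] = -1/2·λ,   2·[PSV] = 1/4
So [XPT]:[PSV] = (-1/2·λ) / (1/4). Setting this equal to -1/2:
  -1/2·λ = -1/2·(1/4)  ⇒  λ = 1/4
Then r = λ/(1−λ) = (1/4)/(3/4) = 1/3. Check: with r = 1/3, T = (1/4, 3/8) and [XPT]:[PSV] = -1/2 as required.

r = 1/3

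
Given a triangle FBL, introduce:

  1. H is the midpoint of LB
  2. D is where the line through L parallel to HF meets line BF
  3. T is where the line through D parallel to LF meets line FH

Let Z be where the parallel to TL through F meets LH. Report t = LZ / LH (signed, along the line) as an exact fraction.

t = 2/3

Set F = (0, 0), B = (1, 0), L = (0, 1); any affine frame gives the same invariant.
1. H is the midpoint of LB ⇒ H = (1/2, 1/2)
2. D is where the line through L parallel to HF meets line BF ⇒ D = (-1, 0)
3. T is where the line through D parallel to LF meets line FH ⇒ T = (-1, -1)
through F parallel to TL: direction (1, 2); meets LH at Z = (1/3, 2/3)
Z = L + t·(H−L) with t = 2/3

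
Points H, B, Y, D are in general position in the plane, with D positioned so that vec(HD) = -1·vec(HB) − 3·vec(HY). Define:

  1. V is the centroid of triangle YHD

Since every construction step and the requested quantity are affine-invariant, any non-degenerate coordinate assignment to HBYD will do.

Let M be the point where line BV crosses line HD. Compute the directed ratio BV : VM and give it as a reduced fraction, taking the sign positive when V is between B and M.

Choose coordinates H = (0, 0), B = (1, 0), Y = (0, 1), D = (-1, -3).
1. V is the centroid of triangle YHD ⇒ V = (-1/3, -2/3)
line BV meets HD at M = (-1/5, -3/5)
V = B + t·(M−B) with t = 10/9, so BV:VM = 10/9:-1/9

BV:VM = -10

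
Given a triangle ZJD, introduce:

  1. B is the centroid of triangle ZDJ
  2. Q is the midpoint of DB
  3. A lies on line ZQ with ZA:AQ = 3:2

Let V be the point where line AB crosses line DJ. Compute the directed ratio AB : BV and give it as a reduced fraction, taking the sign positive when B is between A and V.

AB:BV = 1/2

Work in coordinates with Z = (0, 0), J = (1, 0), D = (0, 1).
1. B is the centroid of triangle ZDJ ⇒ B = (1/3, 1/3)
2. Q is the midpoint of DB ⇒ Q = (1/6, 2/3)
3. A lies on line ZQ with ZA:AQ = 3:2 ⇒ A = (1/10, 2/5)
line AB meets DJ at V = (4/5, 1/5)
B = A + t·(V−A) with t = 1/3, so AB:BV = 1/3:2/3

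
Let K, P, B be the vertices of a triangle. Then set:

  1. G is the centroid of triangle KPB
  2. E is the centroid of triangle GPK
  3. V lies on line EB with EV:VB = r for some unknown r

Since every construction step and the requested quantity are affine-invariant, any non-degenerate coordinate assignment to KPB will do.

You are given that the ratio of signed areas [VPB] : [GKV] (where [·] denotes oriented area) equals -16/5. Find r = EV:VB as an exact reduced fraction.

r = 3/4

Set K = (0, 0), P = (1, 0), B = (0, 1); any affine frame gives the same invariant.
1. G is the centroid of triangle KPB ⇒ G = (1/3, 1/3)
2. E is the centroid of triangle GPK ⇒ E = (4/9, 1/9)
3. With EV:VB = r, write λ = r/(r+1) so V = E + λ·(B−E); V is affine-linear in λ
Every point depending on V is an affine combination of V and λ-independent points, so each such coordinate is linear in λ; the λ² term in each signed area is a multiple of (B−E)×(B−E) = 0, so 2·[VPB] and 2·[GKV] are each linear in λ. Evaluating at λ=0 and λ=1:
  2·[VPB] = -4/9·λ + 4/9,   2·[GKV] = -4/9·λ + 1/9
So [VPB]:[GKV] = (-4/9·λ + 4/9) / (-4/9·λ + 1/9). Setting this equal to -16/5:
  -4/9·λ + 4/9 = -16/5·(-4/9·λ + 1/9)  ⇒  λ = 3/7
Then r = λ/(1−λ) = (3/7)/(4/7) = 3/4. Check: with r = 3/4, V = (16/63, 31/63) and [VPB]:[GKV] = -16/5 as required.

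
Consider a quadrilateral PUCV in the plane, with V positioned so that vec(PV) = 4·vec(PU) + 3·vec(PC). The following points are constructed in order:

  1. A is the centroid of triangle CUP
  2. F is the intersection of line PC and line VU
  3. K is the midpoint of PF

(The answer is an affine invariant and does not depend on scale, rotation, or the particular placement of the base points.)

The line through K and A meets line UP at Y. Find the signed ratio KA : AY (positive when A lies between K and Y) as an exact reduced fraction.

KA:AY = -5/2

Choose coordinates P = (0, 0), U = (1, 0), C = (0, 1), V = (4, 3).
1. A is the centroid of triangle CUP ⇒ A = (1/3, 1/3)
2. F is the intersection of line PC and line VU ⇒ F = (0, -1)
3. K is the midpoint of PF ⇒ K = (0, -1/2)
line KA meets UP at Y = (1/5, 0)
A = K + t·(Y−K) with t = 5/3, so KA:AY = 5/3:-2/3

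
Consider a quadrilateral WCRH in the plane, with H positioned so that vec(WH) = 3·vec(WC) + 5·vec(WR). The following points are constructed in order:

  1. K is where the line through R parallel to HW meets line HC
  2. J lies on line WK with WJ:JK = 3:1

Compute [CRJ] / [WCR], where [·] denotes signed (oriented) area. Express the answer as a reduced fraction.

[CRJ]:[WCR] = -163/20

Set W = (0, 0), C = (1, 0), R = (0, 1), H = (3, 5); any affine frame gives the same invariant.
1. K is where the line through R parallel to HW meets line HC ⇒ K = (21/5, 8)
2. J lies on line WK with WJ:JK = 3:1 ⇒ J = (63/20, 6)
2·[CRJ] = -163/20, 2·[WCR] = 1
[CRJ]:[WCR] = -163/20:1 = -163/20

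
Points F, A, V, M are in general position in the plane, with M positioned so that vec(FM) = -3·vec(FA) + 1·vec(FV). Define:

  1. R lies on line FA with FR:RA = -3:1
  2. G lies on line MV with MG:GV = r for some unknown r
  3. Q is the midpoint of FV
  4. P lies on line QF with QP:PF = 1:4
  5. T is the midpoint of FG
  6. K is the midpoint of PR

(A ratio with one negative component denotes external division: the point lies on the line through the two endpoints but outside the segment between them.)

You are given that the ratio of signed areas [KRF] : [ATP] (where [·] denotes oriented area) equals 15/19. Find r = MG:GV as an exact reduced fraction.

r = 1/4

Work in coordinates with F = (0, 0), A = (1, 0), V = (0, 1), M = (-3, 1).
1. R lies on line FA with FR:RA = -3:1 ⇒ R = (3/2, 0)
2. With MG:GV = r, write λ = r/(r+1) so G = M + λ·(V−M); G is affine-linear in λ
3. Q is the midpoint of FV ⇒ Q = (0, 1/2)
4. P lies on line QF with QP:PF = 1:4 ⇒ P = (0, 2/5)
5. T is the midpoint of FG ⇒ T is an affine combination of earlier points and hence also affine-linear in λ
6. K is the midpoint of PR ⇒ K = (3/4, 1/5)
Every point depending on G is an affine combination of G and λ-independent points, so each such coordinate is linear in λ; the λ² term in each signed area is a multiple of (V−M)×(V−M) = 0, so 2·[KRF] and 2·[ATP] are each linear in λ. Evaluating at λ=0 and λ=1:
  2·[KRF] = -3/10,   2·[ATP] = 3/5·λ − 1/2
So [KRF]:[ATP] = (-3/10) / (3/5·λ − 1/2). Setting this equal to 15/19:
  -3/10 = 15/19·(3/5·λ − 1/2)  ⇒  λ = 1/5
Then r = λ/(1−λ) = (1/5)/(4/5) = 1/4. Check: with r = 1/4, G = (-12/5, 1) and [KRF]:[ATP] = 15/19 as required.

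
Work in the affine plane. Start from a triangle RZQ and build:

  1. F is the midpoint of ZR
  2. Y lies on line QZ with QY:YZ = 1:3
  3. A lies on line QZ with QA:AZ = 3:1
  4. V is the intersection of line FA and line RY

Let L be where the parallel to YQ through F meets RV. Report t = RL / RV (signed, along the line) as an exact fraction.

Choose coordinates R = (0, 0), Z = (1, 0), Q = (0, 1).
1. F is the midpoint of ZR ⇒ F = (1/2, 0)
2. Y lies on line QZ with QY:YZ = 1:3 ⇒ Y = (1/4, 3/4)
3. A lies on line QZ with QA:AZ = 3:1 ⇒ A = (3/4, 1/4)
4. V is the intersection of line FA and line RY ⇒ V = (-1/4, -3/4)
through F parallel to YQ: direction (-1/4, 1/4); meets RV at L = (1/8, 3/8)
L = R + t·(V−R) with t = -1/2

t = -1/2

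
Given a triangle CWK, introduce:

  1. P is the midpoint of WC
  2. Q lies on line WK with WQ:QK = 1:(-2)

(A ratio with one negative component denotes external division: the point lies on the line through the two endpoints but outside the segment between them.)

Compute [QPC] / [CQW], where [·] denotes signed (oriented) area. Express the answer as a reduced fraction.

[QPC]:[CQW] = 1/2

Work in coordinates with C = (0, 0), W = (1, 0), K = (0, 1).
1. P is the midpoint of WC ⇒ P = (1/2, 0)
2. Q lies on line WK with WQ:QK = 1:(-2) ⇒ Q = (2, -1)
2·[QPC] = 1/2, 2·[CQW] = 1
[QPC]:[CQW] = 1/2:1 = 1/2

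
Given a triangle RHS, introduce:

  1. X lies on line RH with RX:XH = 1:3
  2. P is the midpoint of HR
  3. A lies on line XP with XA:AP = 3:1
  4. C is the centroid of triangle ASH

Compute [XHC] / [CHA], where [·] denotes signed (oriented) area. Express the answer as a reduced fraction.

Choose coordinates R = (0, 0), H = (1, 0), S = (0, 1).
1. X lies on line RH with RX:XH = 1:3 ⇒ X = (1/4, 0)
2. P is the midpoint of HR ⇒ P = (1/2, 0)
3. A lies on line XP with XA:AP = 3:1 ⇒ A = (7/16, 0)
4. C is the centroid of triangle ASH ⇒ C = (23/48, 1/3)
2·[XHC] = 1/4, 2·[CHA] = -3/16
[XHC]:[CHA] = 1/4:-3/16 = -4/3

[XHC]:[CHA] = -4/3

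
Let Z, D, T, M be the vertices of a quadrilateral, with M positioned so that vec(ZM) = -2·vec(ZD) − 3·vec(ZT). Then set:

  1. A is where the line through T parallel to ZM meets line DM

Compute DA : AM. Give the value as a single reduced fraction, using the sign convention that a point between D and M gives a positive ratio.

Choose coordinates Z = (0, 0), D = (1, 0), T = (0, 1), M = (-2, -3).
1. A is where the line through T parallel to ZM meets line DM ⇒ A = (-4, -5)
A = D + t·(M−D) with t = 5/3, so DA:AM = t:(1−t) = 5/3:-2/3

DA:AM = -5/2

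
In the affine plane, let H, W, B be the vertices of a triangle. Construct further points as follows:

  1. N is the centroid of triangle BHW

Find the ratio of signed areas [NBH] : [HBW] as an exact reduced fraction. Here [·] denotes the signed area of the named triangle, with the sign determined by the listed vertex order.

[NBH]:[HBW] = -1/3

Assign H = (0, 0), W = (1, 0), B = (0, 1) — the answer is frame-independent, so this choice is without loss of generality.
1. N is the centroid of triangle BHW ⇒ N = (1/3, 1/3)
2·[NBH] = 1/3, 2·[HBW] = -1
[NBH]:[HBW] = 1/3:-1 = -1/3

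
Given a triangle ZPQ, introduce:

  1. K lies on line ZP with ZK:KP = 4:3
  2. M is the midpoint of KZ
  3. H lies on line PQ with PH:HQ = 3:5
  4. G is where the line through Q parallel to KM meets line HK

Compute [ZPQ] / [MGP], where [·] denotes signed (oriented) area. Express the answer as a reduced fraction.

[ZPQ]:[MGP] = -7/5

Work in coordinates with Z = (0, 0), P = (1, 0), Q = (0, 1).
1. K lies on line ZP with ZK:KP = 4:3 ⇒ K = (4/7, 0)
2. M is the midpoint of KZ ⇒ M = (2/7, 0)
3. H lies on line PQ with PH:HQ = 3:5 ⇒ H = (5/8, 3/8)
4. G is where the line through Q parallel to KM meets line HK ⇒ G = (5/7, 1)
2·[ZPQ] = 1, 2·[MGP] = -5/7
[ZPQ]:[MGP] = 1:-5/7 = -7/5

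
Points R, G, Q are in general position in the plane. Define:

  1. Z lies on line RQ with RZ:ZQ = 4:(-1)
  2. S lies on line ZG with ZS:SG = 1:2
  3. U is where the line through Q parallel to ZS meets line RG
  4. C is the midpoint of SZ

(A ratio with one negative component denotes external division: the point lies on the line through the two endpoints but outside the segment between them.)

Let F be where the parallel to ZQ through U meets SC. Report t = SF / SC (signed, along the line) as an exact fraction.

Work in coordinates with R = (0, 0), G = (1, 0), Q = (0, 1).
1. Z lies on line RQ with RZ:ZQ = 4:(-1) ⇒ Z = (0, 4/3)
2. S lies on line ZG with ZS:SG = 1:2 ⇒ S = (1/3, 8/9)
3. U is where the line through Q parallel to ZS meets line RG ⇒ U = (3/4, 0)
4. C is the midpoint of SZ ⇒ C = (1/6, 10/9)
through U parallel to ZQ: direction (0, -1/3); meets SC at F = (3/4, 1/3)
F = S + t·(C−S) with t = -5/2

t = -5/2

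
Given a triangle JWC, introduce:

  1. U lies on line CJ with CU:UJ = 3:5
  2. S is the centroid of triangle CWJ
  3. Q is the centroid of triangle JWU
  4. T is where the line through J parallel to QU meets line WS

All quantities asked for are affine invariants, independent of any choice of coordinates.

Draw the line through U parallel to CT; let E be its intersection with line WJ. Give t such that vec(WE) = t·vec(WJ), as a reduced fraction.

t = 7/2

Assign J = (0, 0), W = (1, 0), C = (0, 1) — the answer is frame-independent, so this choice is without loss of generality.
1. U lies on line CJ with CU:UJ = 3:5 ⇒ U = (0, 5/8)
2. S is the centroid of triangle CWJ ⇒ S = (1/3, 1/3)
3. Q is the centroid of triangle JWU ⇒ Q = (1/3, 5/24)
4. T is where the line through J parallel to QU meets line WS ⇒ T = (-2/3, 5/6)
through U parallel to CT: direction (-2/3, -1/6); meets WJ at E = (-5/2, 0)
E = W + t·(J−W) with t = 7/2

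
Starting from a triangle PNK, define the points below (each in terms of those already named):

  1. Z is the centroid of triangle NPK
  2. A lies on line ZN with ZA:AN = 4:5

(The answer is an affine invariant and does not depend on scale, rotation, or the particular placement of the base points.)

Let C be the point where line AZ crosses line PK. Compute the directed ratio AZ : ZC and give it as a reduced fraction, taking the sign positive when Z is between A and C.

AZ:ZC = 8/9

Assign P = (0, 0), N = (1, 0), K = (0, 1) — the answer is frame-independent, so this choice is without loss of generality.
1. Z is the centroid of triangle NPK ⇒ Z = (1/3, 1/3)
2. A lies on line ZN with ZA:AN = 4:5 ⇒ A = (17/27, 5/27)
line AZ meets PK at C = (0, 1/2)
Z = A + t·(C−A) with t = 8/17, so AZ:ZC = 8/17:9/17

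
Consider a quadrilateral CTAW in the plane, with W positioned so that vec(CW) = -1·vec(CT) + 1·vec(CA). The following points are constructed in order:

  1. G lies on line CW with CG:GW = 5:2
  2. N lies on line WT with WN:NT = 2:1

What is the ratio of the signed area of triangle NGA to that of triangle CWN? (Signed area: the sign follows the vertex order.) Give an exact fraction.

Set C = (0, 0), T = (1, 0), A = (0, 1), W = (-1, 1); any affine frame gives the same invariant.
1. G lies on line CW with CG:GW = 5:2 ⇒ G = (-5/7, 5/7)
2. N lies on line WT with WN:NT = 2:1 ⇒ N = (1/3, 1/3)
2·[NGA] = -4/7, 2·[CWN] = -2/3
[NGA]:[CWN] = -4/7:-2/3 = 6/7

[NGA]:[CWN] = 6/7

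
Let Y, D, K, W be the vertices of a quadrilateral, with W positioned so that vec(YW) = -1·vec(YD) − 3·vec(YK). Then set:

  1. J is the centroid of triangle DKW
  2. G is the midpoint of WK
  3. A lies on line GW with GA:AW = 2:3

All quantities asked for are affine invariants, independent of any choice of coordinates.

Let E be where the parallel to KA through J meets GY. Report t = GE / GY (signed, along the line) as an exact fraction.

Work in coordinates with Y = (0, 0), D = (1, 0), K = (0, 1), W = (-1, -3).
1. J is the centroid of triangle DKW ⇒ J = (0, -2/3)
2. G is the midpoint of WK ⇒ G = (-1/2, -1)
3. A lies on line GW with GA:AW = 2:3 ⇒ A = (-7/10, -9/5)
through J parallel to KA: direction (-7/10, -14/5); meets GY at E = (1/3, 2/3)
E = G + t·(Y−G) with t = 5/3

t = 5/3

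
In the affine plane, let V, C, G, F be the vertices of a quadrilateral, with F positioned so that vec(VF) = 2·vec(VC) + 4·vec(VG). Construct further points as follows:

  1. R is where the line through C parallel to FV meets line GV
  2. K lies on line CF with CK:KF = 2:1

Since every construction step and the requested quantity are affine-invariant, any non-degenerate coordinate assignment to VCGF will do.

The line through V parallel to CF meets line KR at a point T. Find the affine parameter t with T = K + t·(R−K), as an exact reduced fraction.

Choose coordinates V = (0, 0), C = (1, 0), G = (0, 1), F = (2, 4).
1. R is where the line through C parallel to FV meets line GV ⇒ R = (0, -2)
2. K lies on line CF with CK:KF = 2:1 ⇒ K = (5/3, 8/3)
through V parallel to CF: direction (1, 4); meets KR at T = (-5/3, -20/3)
T = K + t·(R−K) with t = 2

t = 2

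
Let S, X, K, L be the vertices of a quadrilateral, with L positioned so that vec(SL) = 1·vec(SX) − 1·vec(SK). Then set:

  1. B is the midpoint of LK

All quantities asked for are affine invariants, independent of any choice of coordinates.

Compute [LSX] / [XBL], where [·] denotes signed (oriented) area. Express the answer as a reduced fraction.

Set S = (0, 0), X = (1, 0), K = (0, 1), L = (1, -1); any affine frame gives the same invariant.
1. B is the midpoint of LK ⇒ B = (1/2, 0)
2·[LSX] = -1, 2·[XBL] = 1/2
[LSX]:[XBL] = -1:1/2 = -2

[LSX]:[XBL] = -2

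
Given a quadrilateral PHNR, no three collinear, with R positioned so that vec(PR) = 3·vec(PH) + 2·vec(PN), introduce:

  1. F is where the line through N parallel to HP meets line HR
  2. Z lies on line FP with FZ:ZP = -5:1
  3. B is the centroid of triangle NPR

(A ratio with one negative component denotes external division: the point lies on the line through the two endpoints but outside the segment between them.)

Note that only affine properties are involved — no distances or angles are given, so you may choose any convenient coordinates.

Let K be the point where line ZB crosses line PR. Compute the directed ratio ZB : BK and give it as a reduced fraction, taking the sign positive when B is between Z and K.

Assign P = (0, 0), H = (1, 0), N = (0, 1), R = (3, 2) — the answer is frame-independent, so this choice is without loss of generality.
1. F is where the line through N parallel to HP meets line HR ⇒ F = (2, 1)
2. Z lies on line FP with FZ:ZP = -5:1 ⇒ Z = (-1/2, -1/4)
3. B is the centroid of triangle NPR ⇒ B = (1, 1)
line ZB meets PR at K = (-1, -2/3)
B = Z + t·(K−Z) with t = -3, so ZB:BK = -3:4

ZB:BK = -3/4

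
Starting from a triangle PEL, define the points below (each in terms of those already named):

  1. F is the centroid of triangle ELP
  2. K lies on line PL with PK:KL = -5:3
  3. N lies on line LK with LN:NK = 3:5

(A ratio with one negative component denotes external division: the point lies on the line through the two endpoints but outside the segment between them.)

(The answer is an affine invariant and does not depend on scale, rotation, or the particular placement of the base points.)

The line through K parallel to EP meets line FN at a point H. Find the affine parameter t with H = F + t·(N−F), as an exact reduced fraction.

t = 104/59

Work in coordinates with P = (0, 0), E = (1, 0), L = (0, 1).
1. F is the centroid of triangle ELP ⇒ F = (1/3, 1/3)
2. K lies on line PL with PK:KL = -5:3 ⇒ K = (0, 5/2)
3. N lies on line LK with LN:NK = 3:5 ⇒ N = (0, 25/16)
through K parallel to EP: direction (-1, 0); meets FN at H = (-15/59, 5/2)
H = F + t·(N−F) with t = 104/59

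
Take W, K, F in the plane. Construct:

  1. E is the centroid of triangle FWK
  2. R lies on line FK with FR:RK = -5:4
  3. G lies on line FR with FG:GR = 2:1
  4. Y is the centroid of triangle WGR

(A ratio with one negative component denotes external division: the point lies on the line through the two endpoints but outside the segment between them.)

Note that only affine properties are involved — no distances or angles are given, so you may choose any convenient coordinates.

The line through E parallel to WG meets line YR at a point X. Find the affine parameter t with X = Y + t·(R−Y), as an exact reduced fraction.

t = -11/5

Assign W = (0, 0), K = (1, 0), F = (0, 1) — the answer is frame-independent, so this choice is without loss of generality.
1. E is the centroid of triangle FWK ⇒ E = (1/3, 1/3)
2. R lies on line FK with FR:RK = -5:4 ⇒ R = (5, -4)
3. G lies on line FR with FG:GR = 2:1 ⇒ G = (10/3, -7/3)
4. Y is the centroid of triangle WGR ⇒ Y = (25/9, -19/9)
through E parallel to WG: direction (10/3, -7/3); meets YR at X = (-19/9, 92/45)
X = Y + t·(R−Y) with t = -11/5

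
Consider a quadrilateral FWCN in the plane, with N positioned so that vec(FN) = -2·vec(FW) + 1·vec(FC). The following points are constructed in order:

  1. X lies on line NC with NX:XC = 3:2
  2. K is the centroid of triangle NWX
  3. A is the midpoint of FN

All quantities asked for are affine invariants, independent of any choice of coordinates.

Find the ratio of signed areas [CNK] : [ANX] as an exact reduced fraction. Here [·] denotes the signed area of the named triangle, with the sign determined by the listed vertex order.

Work in coordinates with F = (0, 0), W = (1, 0), C = (0, 1), N = (-2, 1).
1. X lies on line NC with NX:XC = 3:2 ⇒ X = (-4/5, 1)
2. K is the centroid of triangle NWX ⇒ K = (-3/5, 2/3)
3. A is the midpoint of FN ⇒ A = (-1, 1/2)
2·[CNK] = 2/3, 2·[ANX] = -3/5
[CNK]:[ANX] = 2/3:-3/5 = -10/9

[CNK]:[ANX] = -10/9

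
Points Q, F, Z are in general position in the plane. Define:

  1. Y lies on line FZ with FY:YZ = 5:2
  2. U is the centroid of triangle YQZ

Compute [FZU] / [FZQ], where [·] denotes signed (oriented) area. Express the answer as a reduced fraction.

Assign Q = (0, 0), F = (1, 0), Z = (0, 1) — the answer is frame-independent, so this choice is without loss of generality.
1. Y lies on line FZ with FY:YZ = 5:2 ⇒ Y = (2/7, 5/7)
2. U is the centroid of triangle YQZ ⇒ U = (2/21, 4/7)
2·[FZU] = 1/3, 2·[FZQ] = 1
[FZU]:[FZQ] = 1/3:1 = 1/3

[FZU]:[FZQ] = 1/3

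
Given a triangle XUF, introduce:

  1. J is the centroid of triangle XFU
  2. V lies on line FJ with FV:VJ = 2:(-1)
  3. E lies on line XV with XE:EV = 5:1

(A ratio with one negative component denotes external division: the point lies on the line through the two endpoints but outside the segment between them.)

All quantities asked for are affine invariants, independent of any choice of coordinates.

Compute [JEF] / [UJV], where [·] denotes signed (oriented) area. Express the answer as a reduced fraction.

[JEF]:[UJV] = -1/6

Choose coordinates X = (0, 0), U = (1, 0), F = (0, 1).
1. J is the centroid of triangle XFU ⇒ J = (1/3, 1/3)
2. V lies on line FJ with FV:VJ = 2:(-1) ⇒ V = (2/3, -1/3)
3. E lies on line XV with XE:EV = 5:1 ⇒ E = (5/9, -5/18)
2·[JEF] = -1/18, 2·[UJV] = 1/3
[JEF]:[UJV] = -1/18:1/3 = -1/6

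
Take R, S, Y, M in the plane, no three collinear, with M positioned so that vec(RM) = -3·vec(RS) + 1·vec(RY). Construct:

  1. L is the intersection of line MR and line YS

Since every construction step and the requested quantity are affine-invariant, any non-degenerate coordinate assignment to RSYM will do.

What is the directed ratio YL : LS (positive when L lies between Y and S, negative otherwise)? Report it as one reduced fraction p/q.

Set R = (0, 0), S = (1, 0), Y = (0, 1), M = (-3, 1); any affine frame gives the same invariant.
1. L is the intersection of line MR and line YS ⇒ L = (3/2, -1/2)
L = Y + t·(S−Y) with t = 3/2, so YL:LS = t:(1−t) = 3/2:-1/2

YL:LS = -3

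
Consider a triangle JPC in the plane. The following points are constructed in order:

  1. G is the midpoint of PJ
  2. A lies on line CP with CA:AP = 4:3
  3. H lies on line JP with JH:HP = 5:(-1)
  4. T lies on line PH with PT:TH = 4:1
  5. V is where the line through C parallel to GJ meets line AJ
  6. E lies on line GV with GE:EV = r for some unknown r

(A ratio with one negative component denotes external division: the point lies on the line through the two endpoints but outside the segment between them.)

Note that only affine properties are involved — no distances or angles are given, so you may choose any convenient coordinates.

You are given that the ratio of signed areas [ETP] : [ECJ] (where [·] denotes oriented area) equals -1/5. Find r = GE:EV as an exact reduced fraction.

r = -3/2

Assign J = (0, 0), P = (1, 0), C = (0, 1) — the answer is frame-independent, so this choice is without loss of generality.
1. G is the midpoint of PJ ⇒ G = (1/2, 0)
2. A lies on line CP with CA:AP = 4:3 ⇒ A = (4/7, 3/7)
3. H lies on line JP with JH:HP = 5:(-1) ⇒ H = (5/4, 0)
4. T lies on line PH with PT:TH = 4:1 ⇒ T = (6/5, 0)
5. V is where the line through C parallel to GJ meets line AJ ⇒ V = (4/3, 1)
6. With GE:EV = r, write λ = r/(r+1) so E = G + λ·(V−G); E is affine-linear in λ
Every point depending on E is an affine combination of E and λ-independent points, so each such coordinate is linear in λ; the λ² term in each signed area is a multiple of (V−G)×(V−G) = 0, so 2·[ETP] and 2·[ECJ] are each linear in λ. Evaluating at λ=0 and λ=1:
  2·[ETP] = -1/5·λ,   2·[ECJ] = 5/6·λ + 1/2
So [ETP]:[ECJ] = (-1/5·λ) / (5/6·λ + 1/2). Setting this equal to -1/5:
  -1/5·λ = -1/5·(5/6·λ + 1/2)  ⇒  λ = 3
Then r = λ/(1−λ) = (3)/(-2) = -3/2. Check: with r = -3/2, E = (3, 3) and [ETP]:[ECJ] = -1/5 as required.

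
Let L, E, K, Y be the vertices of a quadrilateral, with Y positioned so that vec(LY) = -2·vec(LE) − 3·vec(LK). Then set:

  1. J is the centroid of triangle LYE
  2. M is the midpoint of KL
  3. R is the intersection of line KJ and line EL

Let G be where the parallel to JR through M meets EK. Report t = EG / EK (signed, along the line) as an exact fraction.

t = 13/14

Set L = (0, 0), E = (1, 0), K = (0, 1), Y = (-2, -3); any affine frame gives the same invariant.
1. J is the centroid of triangle LYE ⇒ J = (-1/3, -1)
2. M is the midpoint of KL ⇒ M = (0, 1/2)
3. R is the intersection of line KJ and line EL ⇒ R = (-1/6, 0)
through M parallel to JR: direction (1/6, 1); meets EK at G = (1/14, 13/14)
G = E + t·(K−E) with t = 13/14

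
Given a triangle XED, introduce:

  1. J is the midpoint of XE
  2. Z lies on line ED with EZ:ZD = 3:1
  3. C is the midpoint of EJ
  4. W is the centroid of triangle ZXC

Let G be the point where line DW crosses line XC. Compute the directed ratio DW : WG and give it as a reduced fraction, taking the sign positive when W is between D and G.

DW:WG = 3

Work in coordinates with X = (0, 0), E = (1, 0), D = (0, 1).
1. J is the midpoint of XE ⇒ J = (1/2, 0)
2. Z lies on line ED with EZ:ZD = 3:1 ⇒ Z = (1/4, 3/4)
3. C is the midpoint of EJ ⇒ C = (3/4, 0)
4. W is the centroid of triangle ZXC ⇒ W = (1/3, 1/4)
line DW meets XC at G = (4/9, 0)
W = D + t·(G−D) with t = 3/4, so DW:WG = 3/4:1/4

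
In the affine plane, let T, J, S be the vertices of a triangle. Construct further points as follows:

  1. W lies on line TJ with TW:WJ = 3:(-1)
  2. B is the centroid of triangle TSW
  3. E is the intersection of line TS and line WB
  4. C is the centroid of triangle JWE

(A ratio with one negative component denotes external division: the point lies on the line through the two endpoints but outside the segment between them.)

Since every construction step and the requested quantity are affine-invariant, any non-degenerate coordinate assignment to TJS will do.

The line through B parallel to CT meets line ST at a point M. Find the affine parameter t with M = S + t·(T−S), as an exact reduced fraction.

t = 23/30

Set T = (0, 0), J = (1, 0), S = (0, 1); any affine frame gives the same invariant.
1. W lies on line TJ with TW:WJ = 3:(-1) ⇒ W = (3/2, 0)
2. B is the centroid of triangle TSW ⇒ B = (1/2, 1/3)
3. E is the intersection of line TS and line WB ⇒ E = (0, 1/2)
4. C is the centroid of triangle JWE ⇒ C = (5/6, 1/6)
through B parallel to CT: direction (-5/6, -1/6); meets ST at M = (0, 7/30)
M = S + t·(T−S) with t = 23/30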